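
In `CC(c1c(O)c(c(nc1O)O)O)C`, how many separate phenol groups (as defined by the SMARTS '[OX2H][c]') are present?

[OX2H][c] is the SMARTS for a phenol: a hydroxyl oxygen attached to an aromatic carbon.
The molecule carries 4 separate instances of a hydroxyl group (-OH) meeting every constraint; each maps to a distinct set of atoms, giving 4 matches.

4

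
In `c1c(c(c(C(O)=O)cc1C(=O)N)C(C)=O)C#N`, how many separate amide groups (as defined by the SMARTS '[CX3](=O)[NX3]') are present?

[CX3](=O)[NX3] is the SMARTS for an amide: a carbonyl carbon bonded to a trivalent nitrogen.
Exactly one fragment in the molecule meets all constraints, giving 1 match.

1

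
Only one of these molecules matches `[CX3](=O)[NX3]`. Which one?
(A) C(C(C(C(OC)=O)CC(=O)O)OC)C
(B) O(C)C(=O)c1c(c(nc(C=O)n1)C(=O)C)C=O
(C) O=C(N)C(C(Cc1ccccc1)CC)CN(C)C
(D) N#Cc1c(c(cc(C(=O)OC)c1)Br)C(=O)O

[CX3](=O)[NX3] describes a carbonyl carbon bonded to a trivalent nitrogen (an amide).
(A) has a carboxylic acid group (-C(=O)OH) but the carbonyl is bonded to O, not to an NX3 nitrogen.
(B) has a methyl-ester group (-C(=O)OCH3) but the carbonyl is bonded to O, not to an NX3 nitrogen.
(C) contains a primary amide (-C(=O)NH2), which satisfies every atom and bond constraint.
(D) has a methyl-ester group (-C(=O)OCH3) but the carbonyl is bonded to O, not to an NX3 nitrogen.
So the answer is (C).

C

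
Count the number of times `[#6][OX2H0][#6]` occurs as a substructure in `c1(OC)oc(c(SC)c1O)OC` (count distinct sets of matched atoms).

[#6][OX2H0][#6] is the SMARTS for an ether: an aliphatic oxygen bridging two carbons with no H on the oxygen.
The molecule carries 2 separate instances of a methoxy ether (-OCH3) meeting every constraint; each maps to a distinct set of atoms, giving 2 matches.

2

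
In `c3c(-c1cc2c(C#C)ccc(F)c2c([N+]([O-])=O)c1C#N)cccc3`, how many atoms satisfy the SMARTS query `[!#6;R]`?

0

Check the 24 heavy atoms by environment: 16× c (aromatic, in 6-ring) → no; 1× N (charge +1, acyclic) → no; 1× O (charge -1, acyclic) → no; 1× O (acyclic) → no; 3× C (acyclic) → no; 1× N (acyclic) → no; 1× F (acyclic) → no.
No environment satisfies the query, so 0 matching atoms.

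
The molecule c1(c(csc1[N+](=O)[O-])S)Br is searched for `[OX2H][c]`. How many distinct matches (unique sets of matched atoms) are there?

0

[OX2H][c] is the SMARTS for a phenol: a hydroxyl oxygen attached to an aromatic carbon.
No fragment in the molecule satisfies every constraint, giving 0 matches.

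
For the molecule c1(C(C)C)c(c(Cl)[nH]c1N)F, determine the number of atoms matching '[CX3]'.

Check the 11 heavy atoms by environment: 1× n (aromatic, X3) → no; 4× c (aromatic, X3) → no; 1× N (X3) → no; 1× F (X1) → no; 1× Cl (X1) → no; 3× C (X4) → no.
No environment satisfies the query, so 0 matching atoms.

0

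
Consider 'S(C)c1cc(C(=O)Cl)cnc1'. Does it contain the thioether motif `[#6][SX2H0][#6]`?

The pattern [#6][SX2H0][#6] describes an aliphatic sulfur bridging two carbons with no H on the sulfur — a thioether.
The molecule carries a methylthio ether (-SCH3), whose atoms satisfy every constraint of the query, so the pattern matches.

Yes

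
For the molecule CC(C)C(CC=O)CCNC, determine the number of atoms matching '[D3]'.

The query [D3] means: atom with exactly three heavy-atom neighbours.
Check the 11 heavy atoms by environment: 4× C (D2) → no; 2× C (D3) → match; 1× N (D2) → no; 3× C (D1) → no; 1× O (D1) → no.
That gives 2 matching atoms.

2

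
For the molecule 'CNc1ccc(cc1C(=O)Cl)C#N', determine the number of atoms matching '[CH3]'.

1

The query [CH3] means: aliphatic carbon with exactly three hydrogens.
Check the 13 heavy atoms by environment: 3× c (aromatic, H1) → no; 3× c (aromatic, H0) → no; 2× C (H0) → no; 1× O (H0) → no; 1× Cl (H0) → no; 1× N (H1) → no; 1× C (H3) → match; 1× N (H0) → no.
That gives 1 matching atom.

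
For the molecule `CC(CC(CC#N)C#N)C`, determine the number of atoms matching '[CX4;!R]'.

6

Check the 10 heavy atoms by environment: 6× C (X4, acyclic) → match; 2× C (X2, acyclic) → no; 2× N (X1, acyclic) → no.
That gives 6 matching atoms.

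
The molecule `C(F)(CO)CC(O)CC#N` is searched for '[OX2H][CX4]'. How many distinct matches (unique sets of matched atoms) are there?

2

[OX2H][CX4] is the SMARTS for an aliphatic alcohol: a hydroxyl oxygen bound to an sp3 (X4) carbon.
The molecule carries 2 separate instances of a hydroxyl group (-OH) meeting every constraint; each maps to a distinct set of atoms, giving 2 matches.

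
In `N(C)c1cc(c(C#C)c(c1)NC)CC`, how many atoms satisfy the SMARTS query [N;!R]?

2

The query [N;!R] means: aliphatic nitrogen not in a ring.
Check the 14 heavy atoms by environment: 6× c (aromatic, in 6-ring) → no; 2× N (acyclic) → match; 6× C (acyclic) → no.
That gives 2 matching atoms.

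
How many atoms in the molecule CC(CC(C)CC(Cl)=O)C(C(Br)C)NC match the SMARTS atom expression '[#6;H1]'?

4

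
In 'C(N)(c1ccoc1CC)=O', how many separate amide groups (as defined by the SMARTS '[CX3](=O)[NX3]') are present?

1

[CX3](=O)[NX3] is the SMARTS for an amide: a carbonyl carbon bonded to a trivalent nitrogen.
Exactly one fragment in the molecule meets all constraints, giving 1 match.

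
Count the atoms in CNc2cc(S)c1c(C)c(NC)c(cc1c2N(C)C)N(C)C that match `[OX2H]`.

Check the 22 heavy atoms by environment: 8× c (aromatic, H0, X3) → no; 2× c (aromatic, H1, X3) → no; 7× C (H3, X4) → no; 1× S (H1, X2) → no; 2× N (H0, X3) → no; 2× N (H1, X3) → no.
No environment satisfies the query, so 0 matching atoms.

0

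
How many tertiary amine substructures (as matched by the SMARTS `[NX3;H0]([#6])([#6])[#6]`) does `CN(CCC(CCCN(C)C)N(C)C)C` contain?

[NX3;H0]([#6])([#6])[#6] is the SMARTS for a tertiary amine: a trivalent nitrogen with no H, bonded to three carbons.
The molecule carries 3 separate instances of a dimethylamino group (-N(CH3)2) meeting every constraint; each maps to a distinct set of atoms, giving 3 matches.

3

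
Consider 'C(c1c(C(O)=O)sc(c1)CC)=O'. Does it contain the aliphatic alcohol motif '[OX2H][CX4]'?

The pattern [OX2H][CX4] describes a hydroxyl oxygen bound to an sp3 (X4) carbon — an aliphatic alcohol.
The closest candidate here is a carboxylic acid group (-C(=O)OH), but the -OH is on a CX3 carbonyl carbon, not a CX4 carbon. No other fragment satisfies the full query, so there is no match.

No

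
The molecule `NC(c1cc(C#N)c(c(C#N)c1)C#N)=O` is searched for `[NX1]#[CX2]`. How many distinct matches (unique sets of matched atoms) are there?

3

[NX1]#[CX2] is the SMARTS for a nitrile: a nitrogen triple-bonded to a two-connected carbon.
The molecule carries 3 separate instances of a nitrile (-C#N) meeting every constraint; each maps to a distinct set of atoms, giving 3 matches.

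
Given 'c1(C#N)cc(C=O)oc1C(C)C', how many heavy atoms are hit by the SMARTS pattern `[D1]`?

4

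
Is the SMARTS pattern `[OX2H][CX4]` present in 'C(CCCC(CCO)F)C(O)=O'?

Yes

The pattern [OX2H][CX4] describes a hydroxyl oxygen bound to an sp3 (X4) carbon — an aliphatic alcohol.
The molecule carries a hydroxyl group (-OH), whose atoms satisfy every constraint of the query, so the pattern matches.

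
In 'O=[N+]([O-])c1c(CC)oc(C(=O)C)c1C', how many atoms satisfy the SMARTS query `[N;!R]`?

The query [N;!R] means: aliphatic nitrogen not in a ring.
Check the 14 heavy atoms by environment: 1× o (aromatic, in 5-ring) → no; 4× c (aromatic, in 5-ring) → no; 5× C (acyclic) → no; 2× O (acyclic) → no; 1× N (charge +1, acyclic) → match; 1× O (charge -1, acyclic) → no.
That gives 1 matching atom.

1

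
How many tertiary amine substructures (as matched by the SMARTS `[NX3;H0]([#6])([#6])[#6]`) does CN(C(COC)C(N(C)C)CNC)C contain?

2

[NX3;H0]([#6])([#6])[#6] is the SMARTS for a tertiary amine: a trivalent nitrogen with no H, bonded to three carbons.
The molecule carries 2 separate instances of a dimethylamino group (-N(CH3)2) meeting every constraint; each maps to a distinct set of atoms, giving 2 matches.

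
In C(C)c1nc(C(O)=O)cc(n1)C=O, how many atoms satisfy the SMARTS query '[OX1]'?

2

The query [OX1] means: aliphatic oxygen with one total connection — typically a carbonyl =O or an oxide.
Check the 13 heavy atoms by environment: 2× n (aromatic, X2) → no; 4× c (aromatic, X3) → no; 2× C (X3) → no; 2× O (X1) → match; 1× O (X2) → no; 2× C (X4) → no.
That gives 2 matching atoms.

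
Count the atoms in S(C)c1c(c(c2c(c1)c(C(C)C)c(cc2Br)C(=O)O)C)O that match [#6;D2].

2

The query [#6;D2] means: any carbon bonded to exactly two heavy atoms.
Check the 21 heavy atoms by environment: 8× c (aromatic, D3) → no; 2× c (aromatic, D2) → match; 4× C (D1) → no; 3× O (D1) → no; 1× S (D2) → no; 2× C (D3) → no; 1× Br (D1) → no.
That gives 2 matching atoms.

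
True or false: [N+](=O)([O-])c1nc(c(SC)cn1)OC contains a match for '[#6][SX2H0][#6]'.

The pattern [#6][SX2H0][#6] describes an aliphatic sulfur bridging two carbons with no H on the sulfur — a thioether.
The molecule carries a methylthio ether (-SCH3), whose atoms satisfy every constraint of the query, so the pattern matches.

True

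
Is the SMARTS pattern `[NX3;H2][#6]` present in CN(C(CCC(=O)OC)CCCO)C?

The pattern [NX3;H2][#6] describes a trivalent nitrogen with two H attached to carbon — a primary amine.
The closest candidate here is a dimethylamino group (-N(CH3)2), but the nitrogen has H0, not H2. No other fragment satisfies the full query, so there is no match.

No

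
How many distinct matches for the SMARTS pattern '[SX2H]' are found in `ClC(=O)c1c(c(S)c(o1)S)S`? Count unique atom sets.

3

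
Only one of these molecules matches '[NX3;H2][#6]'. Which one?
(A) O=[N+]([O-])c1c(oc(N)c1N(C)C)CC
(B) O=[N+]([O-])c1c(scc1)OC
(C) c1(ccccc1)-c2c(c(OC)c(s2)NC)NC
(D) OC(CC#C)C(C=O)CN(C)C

A

[NX3;H2][#6] describes a trivalent nitrogen with two H attached to carbon (a primary amine).
(A) contains a primary amino group (-NH2), which satisfies every atom and bond constraint.
(B) has a nitro group (-[N+](=O)[O-]) but the nitrogen is [N+] with no H, not NX3H2.
(C) has an N-methylamino group (-NHCH3) but the nitrogen bears two carbons and only one H (H1), not H2.
(D) has a dimethylamino group (-N(CH3)2) but the nitrogen has H0, not H2.
So the answer is (A).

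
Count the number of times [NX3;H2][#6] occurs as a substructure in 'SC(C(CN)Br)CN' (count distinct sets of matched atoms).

[NX3;H2][#6] is the SMARTS for a primary amine: a trivalent nitrogen with two H attached to carbon.
The molecule carries 2 separate instances of a primary amino group (-NH2) meeting every constraint; each maps to a distinct set of atoms, giving 2 matches.

2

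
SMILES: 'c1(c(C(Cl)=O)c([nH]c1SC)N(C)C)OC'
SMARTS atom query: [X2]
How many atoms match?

2

The query [X2] means: any atom with exactly two total connections (bonds + H).
Check the 15 heavy atoms by environment: 1× n (aromatic, X3) → no; 4× c (aromatic, X3) → no; 1× N (X3) → no; 4× C (X4) → no; 1× S (X2) → match; 1× O (X2) → match; 1× C (X3) → no; 1× O (X1) → no; 1× Cl (X1) → no.
Summing the matching environments: 1 + 1 = 2 matching atoms.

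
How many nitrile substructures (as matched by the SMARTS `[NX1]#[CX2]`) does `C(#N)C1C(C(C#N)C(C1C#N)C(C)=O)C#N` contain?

[NX1]#[CX2] is the SMARTS for a nitrile: a nitrogen triple-bonded to a two-connected carbon.
The molecule carries 4 separate instances of a nitrile (-C#N) meeting every constraint; each maps to a distinct set of atoms, giving 4 matches.

4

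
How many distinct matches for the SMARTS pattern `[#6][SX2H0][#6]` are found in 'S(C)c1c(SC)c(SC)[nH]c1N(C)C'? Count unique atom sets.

3

[#6][SX2H0][#6] is the SMARTS for a thioether: an aliphatic sulfur bridging two carbons with no H on the sulfur.
The molecule carries 3 separate instances of a methylthio ether (-SCH3) meeting every constraint; each maps to a distinct set of atoms, giving 3 matches.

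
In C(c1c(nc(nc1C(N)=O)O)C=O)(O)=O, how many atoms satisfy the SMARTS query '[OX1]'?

3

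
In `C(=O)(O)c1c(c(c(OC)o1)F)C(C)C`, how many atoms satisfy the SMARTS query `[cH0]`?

4

The query [cH0] means: aromatic carbon with no attached hydrogen (substituted or ring-fusion).
Check the 14 heavy atoms by environment: 1× o (aromatic, H0) → no; 4× c (aromatic, H0) → match; 1× F (H0) → no; 1× C (H0) → no; 2× O (H0) → no; 1× O (H1) → no; 3× C (H3) → no; 1× C (H1) → no.
That gives 4 matching atoms.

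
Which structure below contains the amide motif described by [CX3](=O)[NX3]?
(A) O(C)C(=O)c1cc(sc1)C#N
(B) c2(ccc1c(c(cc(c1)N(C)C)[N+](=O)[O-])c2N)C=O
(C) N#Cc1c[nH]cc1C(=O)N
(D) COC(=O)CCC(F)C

C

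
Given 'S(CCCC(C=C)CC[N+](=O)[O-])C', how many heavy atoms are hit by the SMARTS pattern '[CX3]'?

2

The query [CX3] means: C with X3: aliphatic carbon with exactly 3 total connections.
Check the 13 heavy atoms by environment: 7× C (X4) → no; 1× S (X2) → no; 1× N (charge +1, X3) → no; 1× O (charge -1, X1) → no; 1× O (X1) → no; 2× C (X3) → match.
That gives 2 matching atoms.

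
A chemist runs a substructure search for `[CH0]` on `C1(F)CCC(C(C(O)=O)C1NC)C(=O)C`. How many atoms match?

2

The query [CH0] means: aliphatic carbon with no attached hydrogen.
Check the 15 heavy atoms by environment: 2× C (H2) → no; 4× C (H1) → no; 2× C (H0) → match; 2× O (H0) → no; 1× O (H1) → no; 1× F (H0) → no; 1× N (H1) → no; 2× C (H3) → no.
That gives 2 matching atoms.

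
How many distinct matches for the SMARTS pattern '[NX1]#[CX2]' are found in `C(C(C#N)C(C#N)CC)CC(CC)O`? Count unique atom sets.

2

[NX1]#[CX2] is the SMARTS for a nitrile: a nitrogen triple-bonded to a two-connected carbon.
The molecule carries 2 separate instances of a nitrile (-C#N) meeting every constraint; each maps to a distinct set of atoms, giving 2 matches.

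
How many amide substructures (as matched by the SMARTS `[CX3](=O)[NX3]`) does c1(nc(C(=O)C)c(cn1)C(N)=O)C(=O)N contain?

[CX3](=O)[NX3] is the SMARTS for an amide: a carbonyl carbon bonded to a trivalent nitrogen.
The molecule carries 2 separate instances of a primary amide (-C(=O)NH2) meeting every constraint; each maps to a distinct set of atoms, giving 2 matches.

2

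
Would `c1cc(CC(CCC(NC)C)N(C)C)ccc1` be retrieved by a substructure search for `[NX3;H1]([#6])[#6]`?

Yes

The pattern [NX3;H1]([#6])[#6] describes a trivalent nitrogen with one H, bonded to two carbons — a secondary amine.
The molecule carries an N-methylamino group (-NHCH3), whose atoms satisfy every constraint of the query, so the pattern matches.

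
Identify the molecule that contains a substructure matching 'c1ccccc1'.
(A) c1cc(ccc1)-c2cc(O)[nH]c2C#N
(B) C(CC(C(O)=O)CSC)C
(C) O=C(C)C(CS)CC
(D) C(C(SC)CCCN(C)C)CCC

c1ccccc1 describes six aromatic carbons in a ring (a benzene ring).
(A) contains a phenyl ring, which satisfies every atom and bond constraint.
(B) has a methyl group (-CH3) but no six-membered all-carbon aromatic ring is present.
(C) has a methyl group (-CH3) but no six-membered all-carbon aromatic ring is present.
(D) has a methyl group (-CH3) but no six-membered all-carbon aromatic ring is present.
So the answer is (A).

A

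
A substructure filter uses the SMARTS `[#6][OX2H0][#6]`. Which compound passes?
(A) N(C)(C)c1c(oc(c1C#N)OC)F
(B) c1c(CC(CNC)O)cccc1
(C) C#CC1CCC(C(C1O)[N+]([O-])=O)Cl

A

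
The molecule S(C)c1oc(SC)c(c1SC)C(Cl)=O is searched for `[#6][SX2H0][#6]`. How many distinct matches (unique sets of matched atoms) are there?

3

[#6][SX2H0][#6] is the SMARTS for a thioether: an aliphatic sulfur bridging two carbons with no H on the sulfur.
The molecule carries 3 separate instances of a methylthio ether (-SCH3) meeting every constraint; each maps to a distinct set of atoms, giving 3 matches.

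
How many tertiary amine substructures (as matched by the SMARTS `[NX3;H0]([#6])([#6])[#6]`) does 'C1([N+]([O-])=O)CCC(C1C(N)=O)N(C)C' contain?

[NX3;H0]([#6])([#6])[#6] is the SMARTS for a tertiary amine: a trivalent nitrogen with no H, bonded to three carbons.
Exactly one fragment in the molecule meets all constraints, giving 1 match.

1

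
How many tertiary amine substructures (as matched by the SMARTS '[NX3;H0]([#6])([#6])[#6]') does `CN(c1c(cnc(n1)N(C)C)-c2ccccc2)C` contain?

2

[NX3;H0]([#6])([#6])[#6] is the SMARTS for a tertiary amine: a trivalent nitrogen with no H, bonded to three carbons.
The molecule carries 2 separate instances of a dimethylamino group (-N(CH3)2) meeting every constraint; each maps to a distinct set of atoms, giving 2 matches.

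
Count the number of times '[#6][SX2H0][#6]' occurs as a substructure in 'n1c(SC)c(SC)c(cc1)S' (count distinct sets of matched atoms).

[#6][SX2H0][#6] is the SMARTS for a thioether: an aliphatic sulfur bridging two carbons with no H on the sulfur.
The molecule carries 2 separate instances of a methylthio ether (-SCH3) meeting every constraint; each maps to a distinct set of atoms, giving 2 matches.

2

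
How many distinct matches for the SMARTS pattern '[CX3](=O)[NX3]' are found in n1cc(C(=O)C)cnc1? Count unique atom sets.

0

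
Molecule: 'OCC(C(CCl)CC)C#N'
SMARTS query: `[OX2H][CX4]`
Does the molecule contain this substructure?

Yes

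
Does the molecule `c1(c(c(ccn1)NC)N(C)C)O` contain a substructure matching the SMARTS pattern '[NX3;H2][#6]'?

No

The pattern [NX3;H2][#6] describes a trivalent nitrogen with two H attached to carbon — a primary amine.
The closest candidate here is a dimethylamino group (-N(CH3)2), but the nitrogen has H0, not H2. No other fragment satisfies the full query, so there is no match.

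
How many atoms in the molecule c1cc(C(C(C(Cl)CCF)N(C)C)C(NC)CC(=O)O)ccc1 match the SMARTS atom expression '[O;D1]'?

2

Check the 23 heavy atoms by environment: 3× C (D2) → no; 5× C (D3) → no; 2× O (D1) → match; 1× N (D3) → no; 3× C (D1) → no; 1× Cl (D1) → no; 1× N (D2) → no; 1× c (aromatic, D3) → no; 5× c (aromatic, D2) → no; 1× F (D1) → no.
That gives 2 matching atoms.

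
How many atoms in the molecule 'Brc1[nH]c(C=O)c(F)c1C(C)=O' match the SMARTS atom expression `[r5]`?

5

The query [r5] means: r5 matches atoms in a five-membered ring.
Check the 12 heavy atoms by environment: 1× n (aromatic, in 5-ring) → match; 4× c (aromatic, in 5-ring) → match; 1× Br (acyclic) → no; 3× C (acyclic) → no; 2× O (acyclic) → no; 1× F (acyclic) → no.
Summing the matching environments: 1 + 4 = 5 matching atoms.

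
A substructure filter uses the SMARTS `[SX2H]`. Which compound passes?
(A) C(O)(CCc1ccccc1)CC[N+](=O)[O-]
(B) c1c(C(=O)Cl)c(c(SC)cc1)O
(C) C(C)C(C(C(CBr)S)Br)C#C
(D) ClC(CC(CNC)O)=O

C

[SX2H] describes an aliphatic sulfur with two connections, one being H (a thiol).
(A) has a hydroxyl group (-OH) but it is an -OH, not an -SH.
(B) has a hydroxyl group (-OH) but it is an -OH, not an -SH.
(C) contains a thiol (-SH), which satisfies every atom and bond constraint.
(D) has a hydroxyl group (-OH) but it is an -OH, not an -SH.
So the answer is (C).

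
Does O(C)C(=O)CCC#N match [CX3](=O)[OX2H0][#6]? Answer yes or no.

Yes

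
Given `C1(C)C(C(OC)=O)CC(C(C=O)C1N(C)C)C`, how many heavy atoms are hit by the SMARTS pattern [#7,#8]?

The query [#7,#8] means: nitrogen or oxygen (comma = OR).
Check the 17 heavy atoms by environment: 13× C → no; 3× O → match; 1× N → match.
Summing the matching environments: 3 + 1 = 4 matching atoms.

4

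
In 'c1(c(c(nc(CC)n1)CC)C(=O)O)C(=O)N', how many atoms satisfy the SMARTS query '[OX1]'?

2

The query [OX1] means: aliphatic oxygen with one total connection — typically a carbonyl =O or an oxide.
Check the 16 heavy atoms by environment: 2× n (aromatic, X2) → no; 4× c (aromatic, X3) → no; 4× C (X4) → no; 2× C (X3) → no; 2× O (X1) → match; 1× O (X2) → no; 1× N (X3) → no.
That gives 2 matching atoms.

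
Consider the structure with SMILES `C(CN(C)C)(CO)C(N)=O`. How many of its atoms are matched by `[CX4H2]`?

The query [CX4H2] means: sp3 carbon (X4) with exactly two hydrogens.
Check the 10 heavy atoms by environment: 2× C (H2, X4) → match; 1× C (H1, X4) → no; 1× C (H0, X3) → no; 1× O (H0, X1) → no; 1× N (H2, X3) → no; 1× N (H0, X3) → no; 2× C (H3, X4) → no; 1× O (H1, X2) → no.
That gives 2 matching atoms.

2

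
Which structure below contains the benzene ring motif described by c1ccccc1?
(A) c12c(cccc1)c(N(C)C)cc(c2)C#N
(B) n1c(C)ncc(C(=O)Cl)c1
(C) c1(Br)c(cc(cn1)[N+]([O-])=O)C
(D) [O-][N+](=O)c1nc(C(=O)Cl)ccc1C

c1ccccc1 describes six aromatic carbons in a ring (a benzene ring).
(A) contains the required atom environment, so the pattern matches.
(B) has a methyl group (-CH3) but no six-membered all-carbon aromatic ring is present.
(C) has a methyl group (-CH3) but no six-membered all-carbon aromatic ring is present.
(D) has a methyl group (-CH3) but no six-membered all-carbon aromatic ring is present.
So the answer is (A).

A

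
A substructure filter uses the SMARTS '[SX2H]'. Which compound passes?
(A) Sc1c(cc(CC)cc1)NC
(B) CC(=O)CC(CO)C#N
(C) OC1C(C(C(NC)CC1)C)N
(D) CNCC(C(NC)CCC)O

[SX2H] describes an aliphatic sulfur with two connections, one being H (a thiol).
(A) contains a thiol (-SH), which satisfies every atom and bond constraint.
(B) has a hydroxyl group (-OH) but it is an -OH, not an -SH.
(C) has a hydroxyl group (-OH) but it is an -OH, not an -SH.
(D) has a hydroxyl group (-OH) but it is an -OH, not an -SH.
So the answer is (A).

A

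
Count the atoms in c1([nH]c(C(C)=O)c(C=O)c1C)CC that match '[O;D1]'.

2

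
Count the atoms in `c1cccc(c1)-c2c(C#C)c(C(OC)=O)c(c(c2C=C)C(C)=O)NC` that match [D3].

9

The query [D3] means: atom with exactly three heavy-atom neighbours.
Check the 25 heavy atoms by environment: 7× c (aromatic, D3) → match; 2× C (D3) → match; 2× O (D1) → no; 1× O (D2) → no; 5× C (D1) → no; 2× C (D2) → no; 5× c (aromatic, D2) → no; 1× N (D2) → no.
Summing the matching environments: 7 + 2 = 9 matching atoms.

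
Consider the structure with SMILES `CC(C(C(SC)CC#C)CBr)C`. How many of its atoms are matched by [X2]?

The query [X2] means: any atom with exactly two total connections (bonds + H).
Check the 12 heavy atoms by environment: 8× C (X4) → no; 1× Br (X1) → no; 2× C (X2) → match; 1× S (X2) → match.
Summing the matching environments: 2 + 1 = 3 matching atoms.

3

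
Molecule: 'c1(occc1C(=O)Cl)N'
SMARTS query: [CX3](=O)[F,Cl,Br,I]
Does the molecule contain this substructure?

The pattern [CX3](=O)[F,Cl,Br,I] describes a carbonyl carbon bonded to a halogen — an acyl halide.
The molecule carries an acyl chloride (-C(=O)Cl), whose atoms satisfy every constraint of the query, so the pattern matches.

Yes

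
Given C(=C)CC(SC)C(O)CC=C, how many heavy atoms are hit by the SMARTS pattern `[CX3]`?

4

The query [CX3] means: C with X3: aliphatic carbon with exactly 3 total connections.
Check the 11 heavy atoms by environment: 5× C (X4) → no; 4× C (X3) → match; 1× O (X2) → no; 1× S (X2) → no.
That gives 4 matching atoms.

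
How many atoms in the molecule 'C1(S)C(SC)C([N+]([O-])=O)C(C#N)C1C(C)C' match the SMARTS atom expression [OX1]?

The query [OX1] means: aliphatic oxygen with one total connection — typically a carbonyl =O or an oxide.
Check the 16 heavy atoms by environment: 9× C (X4) → no; 1× C (X2) → no; 1× N (X1) → no; 2× S (X2) → no; 1× N (charge +1, X3) → no; 1× O (charge -1, X1) → match; 1× O (X1) → match.
Summing the matching environments: 1 + 1 = 2 matching atoms.

2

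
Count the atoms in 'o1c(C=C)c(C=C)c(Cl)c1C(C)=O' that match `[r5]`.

5

The query [r5] means: r5 matches atoms in a five-membered ring.
Check the 13 heavy atoms by environment: 1× o (aromatic, in 5-ring) → match; 4× c (aromatic, in 5-ring) → match; 6× C (acyclic) → no; 1× Cl (acyclic) → no; 1× O (acyclic) → no.
Summing the matching environments: 1 + 4 = 5 matching atoms.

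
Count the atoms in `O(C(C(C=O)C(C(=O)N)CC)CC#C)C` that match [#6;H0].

The query [#6;H0] means: any carbon with no attached hydrogen.
Check the 15 heavy atoms by environment: 2× C (H2) → no; 5× C (H1) → no; 2× C (H0) → match; 3× O (H0) → no; 2× C (H3) → no; 1× N (H2) → no.
That gives 2 matching atoms.

2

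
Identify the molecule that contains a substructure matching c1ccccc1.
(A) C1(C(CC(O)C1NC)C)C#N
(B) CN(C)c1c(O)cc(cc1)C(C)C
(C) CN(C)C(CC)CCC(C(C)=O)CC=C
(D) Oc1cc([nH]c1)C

c1ccccc1 describes six aromatic carbons in a ring (a benzene ring).
(A) has a methyl group (-CH3) but no six-membered all-carbon aromatic ring is present.
(B) contains the required atom environment, so the pattern matches.
(C) has a methyl group (-CH3) but no six-membered all-carbon aromatic ring is present.
(D) has a methyl group (-CH3) but no six-membered all-carbon aromatic ring is present.
So the answer is (B).

B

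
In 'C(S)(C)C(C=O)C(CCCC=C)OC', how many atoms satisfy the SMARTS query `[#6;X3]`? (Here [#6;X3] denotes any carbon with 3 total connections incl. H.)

Check the 14 heavy atoms by environment: 8× C (X4) → no; 3× C (X3) → match; 1× O (X2) → no; 1× S (X2) → no; 1× O (X1) → no.
That gives 3 matching atoms.

3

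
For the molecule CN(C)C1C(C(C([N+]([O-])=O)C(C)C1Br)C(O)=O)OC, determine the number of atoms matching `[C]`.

The query [C] means: uppercase C matches aliphatic (non-aromatic) carbon only.
Check the 19 heavy atoms by environment: 11× C → match; 4× O → no; 1× N (charge +1) → no; 1× O (charge -1) → no; 1× Br → no; 1× N → no.
That gives 11 matching atoms.

11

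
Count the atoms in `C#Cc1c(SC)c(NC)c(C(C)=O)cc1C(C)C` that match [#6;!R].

The query [#6;!R] means: carbon not in any ring.
Check the 18 heavy atoms by environment: 6× c (aromatic, in 6-ring) → no; 9× C (acyclic) → match; 1× N (acyclic) → no; 1× S (acyclic) → no; 1× O (acyclic) → no.
That gives 9 matching atoms.

9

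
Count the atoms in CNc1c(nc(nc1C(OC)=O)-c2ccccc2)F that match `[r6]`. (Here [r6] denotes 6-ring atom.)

12

The query [r6] means: r6 matches atoms in a six-membered ring.
Check the 19 heavy atoms by environment: 2× n (aromatic, in 6-ring) → match; 10× c (aromatic, in 6-ring) → match; 3× C (acyclic) → no; 2× O (acyclic) → no; 1× F (acyclic) → no; 1× N (acyclic) → no.
Summing the matching environments: 2 + 10 = 12 matching atoms.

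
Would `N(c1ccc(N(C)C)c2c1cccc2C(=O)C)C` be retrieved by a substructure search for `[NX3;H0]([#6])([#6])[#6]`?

Yes

The pattern [NX3;H0]([#6])([#6])[#6] describes a trivalent nitrogen with no H, bonded to three carbons — a tertiary amine.
The molecule carries a dimethylamino group (-N(CH3)2), whose atoms satisfy every constraint of the query, so the pattern matches.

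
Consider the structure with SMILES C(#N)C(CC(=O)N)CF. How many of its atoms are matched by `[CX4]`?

Check the 9 heavy atoms by environment: 3× C (X4) → match; 1× F (X1) → no; 1× C (X3) → no; 1× O (X1) → no; 1× N (X3) → no; 1× C (X2) → no; 1× N (X1) → no.
That gives 3 matching atoms.

3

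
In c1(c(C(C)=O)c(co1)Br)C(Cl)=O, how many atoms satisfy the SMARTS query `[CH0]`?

2

The query [CH0] means: aliphatic carbon with no attached hydrogen.
Check the 12 heavy atoms by environment: 1× o (aromatic, H0) → no; 1× c (aromatic, H1) → no; 3× c (aromatic, H0) → no; 2× C (H0) → match; 2× O (H0) → no; 1× C (H3) → no; 1× Cl (H0) → no; 1× Br (H0) → no.
That gives 2 matching atoms.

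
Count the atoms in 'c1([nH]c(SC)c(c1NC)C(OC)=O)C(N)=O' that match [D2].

The query [D2] means: atom with exactly two heavy-atom neighbours.
Check the 16 heavy atoms by environment: 1× n (aromatic, D2) → match; 4× c (aromatic, D3) → no; 2× C (D3) → no; 2× O (D1) → no; 1× O (D2) → match; 3× C (D1) → no; 1× N (D2) → match; 1× N (D1) → no; 1× S (D2) → match.
Summing the matching environments: 1 + 1 + 1 + 1 = 4 matching atoms.

4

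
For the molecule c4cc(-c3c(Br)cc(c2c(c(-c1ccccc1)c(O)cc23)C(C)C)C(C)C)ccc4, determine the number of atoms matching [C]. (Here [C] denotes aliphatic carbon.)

The query [C] means: uppercase C matches aliphatic (non-aromatic) carbon only.
Check the 30 heavy atoms by environment: 22× c (aromatic) → no; 6× C → match; 1× Br → no; 1× O → no.
That gives 6 matching atoms.

6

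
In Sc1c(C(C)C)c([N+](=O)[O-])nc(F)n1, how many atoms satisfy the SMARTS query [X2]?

3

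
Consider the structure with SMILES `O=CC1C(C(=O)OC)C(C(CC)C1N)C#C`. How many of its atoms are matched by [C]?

12

The query [C] means: uppercase C matches aliphatic (non-aromatic) carbon only.
Check the 16 heavy atoms by environment: 12× C → match; 3× O → no; 1× N → no.
That gives 12 matching atoms.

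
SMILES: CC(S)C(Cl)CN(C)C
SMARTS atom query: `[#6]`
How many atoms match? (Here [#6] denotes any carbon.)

Check the 9 heavy atoms by environment: 6× C → match; 1× N → no; 1× S → no; 1× Cl → no.
That gives 6 matching atoms.

6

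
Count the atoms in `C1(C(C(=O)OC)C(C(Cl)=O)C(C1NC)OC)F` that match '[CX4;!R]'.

The query [CX4;!R] means: aliphatic carbon with four total connections, not in a ring.
Check the 17 heavy atoms by environment: 5× C (X4, in 5-ring) → no; 1× F (X1, acyclic) → no; 2× O (X2, acyclic) → no; 3× C (X4, acyclic) → match; 2× C (X3, acyclic) → no; 2× O (X1, acyclic) → no; 1× Cl (X1, acyclic) → no; 1× N (X3, acyclic) → no.
That gives 3 matching atoms.

3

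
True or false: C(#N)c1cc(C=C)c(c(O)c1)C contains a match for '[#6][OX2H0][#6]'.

False

The pattern [#6][OX2H0][#6] describes an aliphatic oxygen bridging two carbons with no H on the oxygen — an ether.
The closest candidate here is a hydroxyl group (-OH), but the oxygen has H1, not H0 bridging two carbons. No other fragment satisfies the full query, so there is no match.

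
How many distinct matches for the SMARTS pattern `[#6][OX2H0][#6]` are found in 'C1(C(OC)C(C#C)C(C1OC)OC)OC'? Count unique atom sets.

[#6][OX2H0][#6] is the SMARTS for an ether: an aliphatic oxygen bridging two carbons with no H on the oxygen.
The molecule carries 4 separate instances of a methoxy ether (-OCH3) meeting every constraint; each maps to a distinct set of atoms, giving 4 matches.

4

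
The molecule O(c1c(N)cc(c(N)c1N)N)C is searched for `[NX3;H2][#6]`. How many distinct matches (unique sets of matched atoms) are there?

4

[NX3;H2][#6] is the SMARTS for a primary amine: a trivalent nitrogen with two H attached to carbon.
The molecule carries 4 separate instances of a primary amino group (-NH2) meeting every constraint; each maps to a distinct set of atoms, giving 4 matches.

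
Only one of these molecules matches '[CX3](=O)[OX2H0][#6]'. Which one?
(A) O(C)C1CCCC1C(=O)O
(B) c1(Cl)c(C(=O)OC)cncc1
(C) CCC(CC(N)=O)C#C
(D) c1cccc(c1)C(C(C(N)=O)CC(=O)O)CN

[CX3](=O)[OX2H0][#6] describes a carbonyl carbon bonded to an oxygen that is itself bonded to carbon (no H on that O) (an ester).
(A) has a carboxylic acid group (-C(=O)OH) but the singly-bonded O carries H (OX2H1, not H0).
(B) contains a methyl-ester group (-C(=O)OCH3), which satisfies every atom and bond constraint.
(C) has a primary amide (-C(=O)NH2) but the carbonyl is bonded to N, not to an O-C linkage.
(D) has a carboxylic acid group (-C(=O)OH) but the singly-bonded O carries H (OX2H1, not H0).
So the answer is (B).

B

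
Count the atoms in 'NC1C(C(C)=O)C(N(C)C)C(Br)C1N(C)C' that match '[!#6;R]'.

Check the 16 heavy atoms by environment: 5× C (in 5-ring) → no; 1× Br (acyclic) → no; 3× N (acyclic) → no; 6× C (acyclic) → no; 1× O (acyclic) → no.
No environment satisfies the query, so 0 matching atoms.

0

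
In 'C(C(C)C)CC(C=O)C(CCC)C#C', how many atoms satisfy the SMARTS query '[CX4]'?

10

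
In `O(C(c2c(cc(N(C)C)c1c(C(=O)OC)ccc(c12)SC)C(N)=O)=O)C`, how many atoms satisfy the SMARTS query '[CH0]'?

The query [CH0] means: aliphatic carbon with no attached hydrogen.
Check the 26 heavy atoms by environment: 7× c (aromatic, H0) → no; 3× c (aromatic, H1) → no; 1× N (H0) → no; 5× C (H3) → no; 3× C (H0) → match; 5× O (H0) → no; 1× S (H0) → no; 1× N (H2) → no.
That gives 3 matching atoms.

3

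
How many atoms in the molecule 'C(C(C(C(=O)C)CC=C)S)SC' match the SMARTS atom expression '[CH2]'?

3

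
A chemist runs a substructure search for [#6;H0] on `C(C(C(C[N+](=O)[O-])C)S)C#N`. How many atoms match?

1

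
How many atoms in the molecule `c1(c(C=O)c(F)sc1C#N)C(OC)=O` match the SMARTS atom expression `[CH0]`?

The query [CH0] means: aliphatic carbon with no attached hydrogen.
Check the 14 heavy atoms by environment: 1× s (aromatic, H0) → no; 4× c (aromatic, H0) → no; 2× C (H0) → match; 1× N (H0) → no; 3× O (H0) → no; 1× C (H3) → no; 1× C (H1) → no; 1× F (H0) → no.
That gives 2 matching atoms.

2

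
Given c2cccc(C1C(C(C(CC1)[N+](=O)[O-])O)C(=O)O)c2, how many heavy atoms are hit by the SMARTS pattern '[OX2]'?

2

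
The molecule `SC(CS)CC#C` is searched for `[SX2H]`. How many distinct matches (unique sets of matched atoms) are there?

[SX2H] is the SMARTS for a thiol: an aliphatic sulfur with two connections, one being H.
The molecule carries 2 separate instances of a thiol (-SH) meeting every constraint; each maps to a distinct set of atoms, giving 2 matches.

2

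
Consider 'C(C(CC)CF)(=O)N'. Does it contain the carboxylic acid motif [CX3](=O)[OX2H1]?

No

The pattern [CX3](=O)[OX2H1] describes an sp2 carbon double-bonded to O and single-bonded to an -OH oxygen — a carboxylic acid.
The closest candidate here is a primary amide (-C(=O)NH2), but the carbonyl is bonded to N, not to an -OH oxygen. No other fragment satisfies the full query, so there is no match.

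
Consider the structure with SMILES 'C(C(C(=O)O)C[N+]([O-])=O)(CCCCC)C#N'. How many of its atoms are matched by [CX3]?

1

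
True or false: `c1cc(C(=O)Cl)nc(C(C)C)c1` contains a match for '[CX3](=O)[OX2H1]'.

False

The pattern [CX3](=O)[OX2H1] describes an sp2 carbon double-bonded to O and single-bonded to an -OH oxygen — a carboxylic acid.
The closest candidate here is an acyl chloride (-C(=O)Cl), but the carbonyl is bonded to Cl, not to an -OH oxygen. No other fragment satisfies the full query, so there is no match.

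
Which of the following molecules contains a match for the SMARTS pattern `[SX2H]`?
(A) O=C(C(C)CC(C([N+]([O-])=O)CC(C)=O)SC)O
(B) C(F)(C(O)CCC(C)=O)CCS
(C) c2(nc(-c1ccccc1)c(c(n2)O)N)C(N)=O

[SX2H] describes an aliphatic sulfur with two connections, one being H (a thiol).
(A) has a methylthio ether (-SCH3) but the sulfur has H0 (bonded to two carbons), not H1.
(B) contains a thiol (-SH), which satisfies every atom and bond constraint.
(C) has a hydroxyl group (-OH) but it is an -OH, not an -SH.
So the answer is (B).

B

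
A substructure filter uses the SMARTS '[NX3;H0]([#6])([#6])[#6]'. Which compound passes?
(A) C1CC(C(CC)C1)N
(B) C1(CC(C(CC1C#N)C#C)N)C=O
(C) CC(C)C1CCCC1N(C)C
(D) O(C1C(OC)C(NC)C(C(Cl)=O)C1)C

C

[NX3;H0]([#6])([#6])[#6] describes a trivalent nitrogen with no H, bonded to three carbons (a tertiary amine).
(A) has a primary amino group (-NH2) but the nitrogen has H2, not H0 with three carbons.
(B) has a primary amino group (-NH2) but the nitrogen has H2, not H0 with three carbons.
(C) contains a dimethylamino group (-N(CH3)2), which satisfies every atom and bond constraint.
(D) has an N-methylamino group (-NHCH3) but the nitrogen still has one H (H1), not H0.
So the answer is (C).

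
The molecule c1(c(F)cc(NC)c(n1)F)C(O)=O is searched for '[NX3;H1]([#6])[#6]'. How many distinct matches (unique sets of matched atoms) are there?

1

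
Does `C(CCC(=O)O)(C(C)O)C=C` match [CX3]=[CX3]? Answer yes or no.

Yes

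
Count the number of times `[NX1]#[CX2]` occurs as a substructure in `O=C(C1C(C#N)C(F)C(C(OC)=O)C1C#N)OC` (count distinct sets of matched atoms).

[NX1]#[CX2] is the SMARTS for a nitrile: a nitrogen triple-bonded to a two-connected carbon.
The molecule carries 2 separate instances of a nitrile (-C#N) meeting every constraint; each maps to a distinct set of atoms, giving 2 matches.

2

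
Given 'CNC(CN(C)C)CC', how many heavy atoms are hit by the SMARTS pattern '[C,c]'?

7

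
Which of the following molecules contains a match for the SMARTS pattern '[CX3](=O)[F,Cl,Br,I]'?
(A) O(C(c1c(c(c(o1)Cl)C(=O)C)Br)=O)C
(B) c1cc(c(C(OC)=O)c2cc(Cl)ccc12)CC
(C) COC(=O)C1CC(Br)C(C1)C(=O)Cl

C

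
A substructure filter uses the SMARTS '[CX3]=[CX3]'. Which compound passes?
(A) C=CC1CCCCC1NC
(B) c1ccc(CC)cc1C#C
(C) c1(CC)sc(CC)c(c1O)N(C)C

[CX3]=[CX3] describes a non-aromatic C=C double bond between two sp2 carbons (an alkene).
(A) contains a vinyl group (-CH=CH2), which satisfies every atom and bond constraint.
(B) has an ethyl group (-CH2CH3) but its C-C bond is a single bond between CX4 carbons, not CX3=CX3.
(C) has an ethyl group (-CH2CH3) but its C-C bond is a single bond between CX4 carbons, not CX3=CX3.
So the answer is (A).

A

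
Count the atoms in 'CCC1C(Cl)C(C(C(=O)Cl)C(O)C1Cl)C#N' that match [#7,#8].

3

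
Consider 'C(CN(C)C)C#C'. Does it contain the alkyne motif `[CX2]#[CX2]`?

The pattern [CX2]#[CX2] describes a carbon-carbon triple bond — an alkyne.
The molecule carries an ethynyl group (-C#CH), whose atoms satisfy every constraint of the query, so the pattern matches.

Yes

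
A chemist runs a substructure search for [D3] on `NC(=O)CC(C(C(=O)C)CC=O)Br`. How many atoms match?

The query [D3] means: atom with exactly three heavy-atom neighbours.
Check the 13 heavy atoms by environment: 3× C (D2) → no; 4× C (D3) → match; 1× Br (D1) → no; 3× O (D1) → no; 1× C (D1) → no; 1× N (D1) → no.
That gives 4 matching atoms.

4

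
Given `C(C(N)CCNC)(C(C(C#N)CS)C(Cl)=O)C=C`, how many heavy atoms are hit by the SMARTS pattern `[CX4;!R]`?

8

Check the 18 heavy atoms by environment: 8× C (X4, acyclic) → match; 1× S (X2, acyclic) → no; 3× C (X3, acyclic) → no; 1× C (X2, acyclic) → no; 1× N (X1, acyclic) → no; 2× N (X3, acyclic) → no; 1× O (X1, acyclic) → no; 1× Cl (X1, acyclic) → no.
That gives 8 matching atoms.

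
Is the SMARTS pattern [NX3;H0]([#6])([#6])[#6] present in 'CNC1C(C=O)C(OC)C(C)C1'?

No

The pattern [NX3;H0]([#6])([#6])[#6] describes a trivalent nitrogen with no H, bonded to three carbons — a tertiary amine.
The closest candidate here is an N-methylamino group (-NHCH3), but the nitrogen still has one H (H1), not H0. No other fragment satisfies the full query, so there is no match.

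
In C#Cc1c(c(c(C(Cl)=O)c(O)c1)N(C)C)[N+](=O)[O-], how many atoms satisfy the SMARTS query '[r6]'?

6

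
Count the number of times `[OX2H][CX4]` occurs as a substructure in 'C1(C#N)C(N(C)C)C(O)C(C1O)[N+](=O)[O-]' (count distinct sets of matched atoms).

2

[OX2H][CX4] is the SMARTS for an aliphatic alcohol: a hydroxyl oxygen bound to an sp3 (X4) carbon.
The molecule carries 2 separate instances of a hydroxyl group (-OH) meeting every constraint; each maps to a distinct set of atoms, giving 2 matches.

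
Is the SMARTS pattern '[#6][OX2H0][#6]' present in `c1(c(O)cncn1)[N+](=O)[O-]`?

No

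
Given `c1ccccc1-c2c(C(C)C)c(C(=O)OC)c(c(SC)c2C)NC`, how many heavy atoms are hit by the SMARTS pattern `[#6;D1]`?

The query [#6;D1] means: carbon bonded to exactly one heavy atom.
Check the 24 heavy atoms by environment: 7× c (aromatic, D3) → no; 2× C (D3) → no; 1× O (D1) → no; 1× O (D2) → no; 6× C (D1) → match; 1× N (D2) → no; 5× c (aromatic, D2) → no; 1× S (D2) → no.
That gives 6 matching atoms.

6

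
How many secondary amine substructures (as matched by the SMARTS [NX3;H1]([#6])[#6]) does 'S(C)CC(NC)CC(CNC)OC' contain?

2

[NX3;H1]([#6])[#6] is the SMARTS for a secondary amine: a trivalent nitrogen with one H, bonded to two carbons.
The molecule carries 2 separate instances of an N-methylamino group (-NHCH3) meeting every constraint; each maps to a distinct set of atoms, giving 2 matches.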